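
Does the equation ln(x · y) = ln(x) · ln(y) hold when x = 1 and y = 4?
Fails

Substituting x = 1, y = 4:

LHS = ln(1 · 4) = ln(4) ≈ 1.386
RHS = ln(1) · ln(4) = 0

LHS ≠ RHS, so the equation does not hold at this point.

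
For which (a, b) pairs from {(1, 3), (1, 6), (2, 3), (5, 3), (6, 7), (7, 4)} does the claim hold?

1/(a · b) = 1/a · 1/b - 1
None

Testing each pair:
(1, 3): LHS = 1/3, RHS = -2/3 → fails
(1, 6): LHS = 1/6, RHS = -5/6 → fails
(2, 3): LHS = 1/6, RHS = -5/6 → fails
(5, 3): LHS = 1/15, RHS = -14/15 → fails
(6, 7): LHS = 1/42, RHS = -41/42 → fails
(7, 4): LHS = 1/28, RHS = -27/28 → fails

No pair satisfies the claim.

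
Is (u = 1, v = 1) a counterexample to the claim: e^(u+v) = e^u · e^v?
Substituting u = 1, v = 1:
LHS = e^(1+1) = e^2 ≈ 7.389
RHS = e^1 · e^1 = e^2 ≈ 7.389

The sides agree, so this pair does not disprove the claim.

Answer: No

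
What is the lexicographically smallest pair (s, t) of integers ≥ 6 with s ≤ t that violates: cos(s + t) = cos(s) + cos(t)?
Substituting (6, 6) into the claim:
LHS = cos(6 + 6) = cos(12) ≈ 0.8439
RHS = cos(6) + cos(6) = 2·cos(6) ≈ 1.92

Since LHS ≠ RHS, this pair disproves the claim, and no lexicographically smaller pair (s ≤ t, integers ≥ 6) does.

For instance (10, 11) is also a counterexample (LHS = cos(21) ≈ -0.5477, RHS = cos(10) + cos(11) ≈ -0.8346), but it's lexicographically larger.

Answer: (s, t) = (6, 6)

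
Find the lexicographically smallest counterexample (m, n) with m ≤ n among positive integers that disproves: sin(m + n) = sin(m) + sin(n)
Substituting (1, 1) into the claim:
LHS = sin(1 + 1) = sin(2) ≈ 0.9093
RHS = sin(1) + sin(1) = 2·sin(1) ≈ 1.683

Since LHS ≠ RHS, this pair disproves the claim, and no lexicographically smaller pair (m ≤ n, positive integers) does.

For instance (1, 5) is also a counterexample (LHS = sin(6) ≈ -0.2794, RHS = sin(5) + sin(1) ≈ -0.1175), but it's lexicographically larger.

Answer: (m, n) = (1, 1)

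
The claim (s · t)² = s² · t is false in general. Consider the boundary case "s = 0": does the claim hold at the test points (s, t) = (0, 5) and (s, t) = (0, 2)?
Yes, holds at both test points

At (0, 5): LHS = 0, RHS = 0 → equal
At (0, 2): LHS = 0, RHS = 0 → equal

So the claim does hold at both of these boundary points, even though it is not an identity.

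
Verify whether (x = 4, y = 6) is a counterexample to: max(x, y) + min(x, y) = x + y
Substituting x = 4, y = 6:
LHS = max(4, 6) + min(4, 6) = 10
RHS = 4 + 6 = 10

The sides agree, so this pair does not disprove the claim.

Answer: No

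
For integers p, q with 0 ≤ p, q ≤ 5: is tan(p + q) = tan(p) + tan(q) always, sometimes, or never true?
It holds at (p, q) = (3, 0) (both sides equal tan(3) ≈ -0.1425), but fails at (p, q) = (3, 4) (LHS = tan(7) ≈ 0.8714, RHS = tan(3) + tan(4) ≈ 1.015).

Answer: Sometimes true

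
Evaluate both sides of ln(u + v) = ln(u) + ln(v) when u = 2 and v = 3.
LHS = ln(2 + 3) = ln(5) ≈ 1.609
RHS = ln(2) + ln(3) ≈ 1.792

LHS ≠ RHS (they differ by about 0.1823), so the equation does not hold here.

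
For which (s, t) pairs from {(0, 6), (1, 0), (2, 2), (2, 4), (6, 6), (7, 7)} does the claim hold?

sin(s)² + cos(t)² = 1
(2, 2), (6, 6), (7, 7)

Testing each pair:
(0, 6): LHS = cos(6)² ≈ 0.9219, RHS = 1 → fails
(1, 0): LHS = sin(1)² + 1 ≈ 1.708, RHS = 1 → fails
(2, 2): LHS = cos(2)² + sin(2)² = 1, RHS = 1 → holds
(2, 4): LHS = cos(4)² + sin(2)² ≈ 1.254, RHS = 1 → fails
(6, 6): LHS = sin(6)² + cos(6)² = 1, RHS = 1 → holds
(7, 7): LHS = sin(7)² + cos(7)² = 1, RHS = 1 → holds

3 of 6 pairs satisfy the claim.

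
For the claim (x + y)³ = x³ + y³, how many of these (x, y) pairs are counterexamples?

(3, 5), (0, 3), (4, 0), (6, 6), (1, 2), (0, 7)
Testing each pair:
(3, 5): LHS = 512, RHS = 152 → counterexample
(0, 3): LHS = 27, RHS = 27 → satisfies claim
(4, 0): LHS = 64, RHS = 64 → satisfies claim
(6, 6): LHS = 1728, RHS = 432 → counterexample
(1, 2): LHS = 27, RHS = 9 → counterexample
(0, 7): LHS = 343, RHS = 343 → satisfies claim

That makes 3 counterexamples.

Answer: 3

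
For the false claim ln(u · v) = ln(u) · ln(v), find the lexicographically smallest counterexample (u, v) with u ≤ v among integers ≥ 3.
Substituting (3, 3) into the claim:
LHS = ln(3 · 3) = ln(9) ≈ 2.197
RHS = ln(3) · ln(3) = ln(3)² ≈ 1.207

Since LHS ≠ RHS, this pair disproves the claim, and no lexicographically smaller pair (u ≤ v, integers ≥ 3) does.

For instance (5, 5) is also a counterexample (LHS = ln(25) ≈ 3.219, RHS = ln(5)² ≈ 2.59), but it's lexicographically larger.

Answer: (u, v) = (3, 3)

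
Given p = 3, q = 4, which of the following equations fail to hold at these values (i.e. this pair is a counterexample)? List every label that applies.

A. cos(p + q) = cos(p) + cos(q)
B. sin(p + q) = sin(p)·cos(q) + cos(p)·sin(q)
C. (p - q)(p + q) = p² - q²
A

Evaluating each claim at the given values:
A. LHS = cos(7) ≈ 0.7539, RHS = cos(3) + cos(4) ≈ -1.644 → fails here (LHS ≠ RHS)
B. LHS = sin(7) ≈ 0.657, RHS = sin(3)·cos(4) + sin(4)·cos(3) ≈ 0.657 → holds here (LHS = RHS)
C. LHS = -7, RHS = -7 → holds here (LHS = RHS)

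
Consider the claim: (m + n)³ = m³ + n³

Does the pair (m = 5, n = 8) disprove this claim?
Substituting m = 5, n = 8:
LHS = (5 + 8)³ = 2197
RHS = 5³ + 8³ = 637

Since LHS ≠ RHS, this pair disproves the claim.

Answer: Yes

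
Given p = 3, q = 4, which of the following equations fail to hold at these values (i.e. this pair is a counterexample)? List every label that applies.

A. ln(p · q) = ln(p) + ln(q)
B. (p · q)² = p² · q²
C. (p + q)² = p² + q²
Evaluating each claim at the given values:
A. LHS = ln(12) ≈ 2.485, RHS = ln(3) + ln(4) ≈ 2.485 → holds here (LHS = RHS)
B. LHS = 144, RHS = 144 → holds here (LHS = RHS)
C. LHS = 49, RHS = 25 → fails here (LHS ≠ RHS)

Answer: C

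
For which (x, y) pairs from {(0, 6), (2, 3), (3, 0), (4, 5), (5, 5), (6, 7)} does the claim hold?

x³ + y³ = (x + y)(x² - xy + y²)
All pairs

Testing each pair:
(0, 6): LHS = 216, RHS = 216 → holds
(2, 3): LHS = 35, RHS = 35 → holds
(3, 0): LHS = 27, RHS = 27 → holds
(4, 5): LHS = 189, RHS = 189 → holds
(5, 5): LHS = 250, RHS = 250 → holds
(6, 7): LHS = 559, RHS = 559 → holds

Every pair satisfies the claim.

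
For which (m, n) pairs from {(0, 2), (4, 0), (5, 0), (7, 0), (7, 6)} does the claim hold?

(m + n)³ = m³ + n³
(0, 2), (4, 0), (5, 0), (7, 0)

Testing each pair:
(0, 2): LHS = 8, RHS = 8 → holds
(4, 0): LHS = 64, RHS = 64 → holds
(5, 0): LHS = 125, RHS = 125 → holds
(7, 0): LHS = 343, RHS = 343 → holds
(7, 6): LHS = 2197, RHS = 559 → fails

4 of 5 pairs satisfy the claim.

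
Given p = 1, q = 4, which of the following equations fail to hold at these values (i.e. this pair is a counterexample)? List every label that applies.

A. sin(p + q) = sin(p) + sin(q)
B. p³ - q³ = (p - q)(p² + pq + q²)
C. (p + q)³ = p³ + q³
Evaluating each claim at the given values:
A. LHS = sin(5) ≈ -0.9589, RHS = sin(4) + sin(1) ≈ 0.08467 → fails here (LHS ≠ RHS)
B. LHS = -63, RHS = -63 → holds here (LHS = RHS)
C. LHS = 125, RHS = 65 → fails here (LHS ≠ RHS)

Answer: A, C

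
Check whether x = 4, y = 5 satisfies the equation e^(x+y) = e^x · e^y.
Substituting x = 4, y = 5:

LHS = e^(4+5) = e^9 ≈ 8103
RHS = e^4 · e^5 = e^9 ≈ 8103

LHS = RHS, so the equation holds at this point.

Answer: Holds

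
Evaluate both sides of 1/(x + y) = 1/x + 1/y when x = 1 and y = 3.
LHS = 1/(1 + 3) = 1/4
RHS = 1/1 + 1/3 = 4/3

LHS ≠ RHS, so the equation does not hold here.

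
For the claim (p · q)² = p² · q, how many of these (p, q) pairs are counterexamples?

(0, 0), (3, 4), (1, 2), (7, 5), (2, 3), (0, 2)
4

Testing each pair:
(0, 0): LHS = 0, RHS = 0 → satisfies claim
(3, 4): LHS = 144, RHS = 36 → counterexample
(1, 2): LHS = 4, RHS = 2 → counterexample
(7, 5): LHS = 1225, RHS = 245 → counterexample
(2, 3): LHS = 36, RHS = 12 → counterexample
(0, 2): LHS = 0, RHS = 0 → satisfies claim

That makes 4 counterexamples.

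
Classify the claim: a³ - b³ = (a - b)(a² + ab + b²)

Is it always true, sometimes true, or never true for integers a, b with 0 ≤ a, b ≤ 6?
Always true

The identity holds for every pair in the range. For instance at (a, b) = (5, 5): both sides equal 0.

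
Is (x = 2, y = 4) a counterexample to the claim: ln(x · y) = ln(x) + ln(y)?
No

Substituting x = 2, y = 4:
LHS = ln(2 · 4) = ln(8) ≈ 2.079
RHS = ln(2) + ln(4) ≈ 2.079

The sides agree, so this pair does not disprove the claim.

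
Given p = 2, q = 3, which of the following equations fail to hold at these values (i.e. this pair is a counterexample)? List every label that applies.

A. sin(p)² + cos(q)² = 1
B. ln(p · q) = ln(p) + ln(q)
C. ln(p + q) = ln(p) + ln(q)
Evaluating each claim at the given values:
A. LHS = sin(2)² + cos(3)² ≈ 1.807, RHS = 1 → fails here (LHS ≠ RHS)
B. LHS = ln(6) ≈ 1.792, RHS = ln(2) + ln(3) ≈ 1.792 → holds here (LHS = RHS)
C. LHS = ln(5) ≈ 1.609, RHS = ln(2) + ln(3) ≈ 1.792 → fails here (LHS ≠ RHS)

Answer: A, C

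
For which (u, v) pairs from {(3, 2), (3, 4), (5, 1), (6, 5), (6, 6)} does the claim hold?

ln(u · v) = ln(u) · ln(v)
Testing each pair:
(3, 2): LHS = ln(6) ≈ 1.792, RHS = ln(2)·ln(3) ≈ 0.7615 → fails
(3, 4): LHS = ln(12) ≈ 2.485, RHS = ln(3)·ln(4) ≈ 1.523 → fails
(5, 1): LHS = ln(5) ≈ 1.609, RHS = 0 → fails
(6, 5): LHS = ln(30) ≈ 3.401, RHS = ln(5)·ln(6) ≈ 2.884 → fails
(6, 6): LHS = ln(36) ≈ 3.584, RHS = ln(6)² ≈ 3.21 → fails

No pair satisfies the claim.

Answer: None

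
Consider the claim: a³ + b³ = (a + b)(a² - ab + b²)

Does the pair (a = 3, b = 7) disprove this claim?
No

Substituting a = 3, b = 7:
LHS = 3³ + 7³ = 370
RHS = (3 + 7)(3² - 3·7 + 7²) = 370

The sides agree, so this pair does not disprove the claim.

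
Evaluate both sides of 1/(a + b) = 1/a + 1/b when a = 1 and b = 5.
LHS = 1/(1 + 5) = 1/6
RHS = 1/1 + 1/5 = 6/5

LHS ≠ RHS, so the equation does not hold here.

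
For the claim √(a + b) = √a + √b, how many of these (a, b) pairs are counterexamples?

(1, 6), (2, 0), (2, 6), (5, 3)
3

Testing each pair:
(1, 6): LHS = √(7) ≈ 2.646, RHS = 1 + √(6) ≈ 3.449 → counterexample
(2, 0): LHS = √(2) ≈ 1.414, RHS = √(2) ≈ 1.414 → satisfies claim
(2, 6): LHS = 2·√(2) ≈ 2.828, RHS = √(2) + √(6) ≈ 3.864 → counterexample
(5, 3): LHS = 2·√(2) ≈ 2.828, RHS = √(3) + √(5) ≈ 3.968 → counterexample

That makes 3 counterexamples.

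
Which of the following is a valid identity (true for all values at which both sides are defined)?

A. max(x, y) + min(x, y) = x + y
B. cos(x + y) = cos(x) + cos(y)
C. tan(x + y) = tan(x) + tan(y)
A

A: holds — e.g. at (3, 5), both sides equal 8.
B: fails at (1, 3) — LHS = cos(4) ≈ -0.6536, RHS = cos(3) + cos(1) ≈ -0.4497.
C: fails at (4, 5) — LHS = tan(9) ≈ -0.4523, RHS = tan(5) + tan(4) ≈ -2.223.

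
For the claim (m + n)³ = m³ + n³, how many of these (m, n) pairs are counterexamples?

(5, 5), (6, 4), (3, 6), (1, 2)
4

Testing each pair:
(5, 5): LHS = 1000, RHS = 250 → counterexample
(6, 4): LHS = 1000, RHS = 280 → counterexample
(3, 6): LHS = 729, RHS = 243 → counterexample
(1, 2): LHS = 27, RHS = 9 → counterexample

That makes 4 counterexamples.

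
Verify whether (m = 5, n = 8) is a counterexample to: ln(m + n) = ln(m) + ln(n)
Substituting m = 5, n = 8:
LHS = ln(5 + 8) = ln(13) ≈ 2.565
RHS = ln(5) + ln(8) ≈ 3.689

Since LHS ≠ RHS, this pair disproves the claim.

Answer: Yes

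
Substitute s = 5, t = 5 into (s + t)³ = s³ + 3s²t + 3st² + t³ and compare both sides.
LHS = (5 + 5)³ = 1000
RHS = 5³ + 3·5²·5 + 3·5·5² + 5³ = 1000

LHS = RHS: the two sides agree.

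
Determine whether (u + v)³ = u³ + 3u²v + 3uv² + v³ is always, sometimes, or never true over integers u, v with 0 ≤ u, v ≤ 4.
Always true

The identity holds for every pair in the range. For instance at (u, v) = (1, 4): both sides equal 125.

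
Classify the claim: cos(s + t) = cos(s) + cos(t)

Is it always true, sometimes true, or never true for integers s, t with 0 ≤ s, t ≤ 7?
The claim fails for every pair in the range. For instance at (s, t) = (6, 0): LHS = cos(6) ≈ 0.9602, RHS = cos(6) + 1 ≈ 1.96.

Answer: Never true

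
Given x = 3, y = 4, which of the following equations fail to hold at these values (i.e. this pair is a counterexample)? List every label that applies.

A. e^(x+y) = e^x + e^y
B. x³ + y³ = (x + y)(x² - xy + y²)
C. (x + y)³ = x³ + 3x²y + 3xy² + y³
A

Evaluating each claim at the given values:
A. LHS = e^7 ≈ 1097, RHS = e^3 + e^4 ≈ 74.68 → fails here (LHS ≠ RHS)
B. LHS = 91, RHS = 91 → holds here (LHS = RHS)
C. LHS = 343, RHS = 343 → holds here (LHS = RHS)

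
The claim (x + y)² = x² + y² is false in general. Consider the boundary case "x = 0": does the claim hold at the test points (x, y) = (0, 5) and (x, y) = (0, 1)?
Yes, holds at both test points

At (0, 5): LHS = 25, RHS = 25 → equal
At (0, 1): LHS = 1, RHS = 1 → equal

So the claim does hold at both of these boundary points, even though it is not an identity.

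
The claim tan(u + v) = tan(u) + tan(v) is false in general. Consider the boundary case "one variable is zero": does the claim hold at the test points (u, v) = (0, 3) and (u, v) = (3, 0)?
Yes, holds at both test points

At (0, 3): LHS = tan(3) ≈ -0.1425, RHS = tan(3) ≈ -0.1425 → equal
At (3, 0): LHS = tan(3) ≈ -0.1425, RHS = tan(3) ≈ -0.1425 → equal

So the claim does hold at both of these boundary points, even though it is not an identity.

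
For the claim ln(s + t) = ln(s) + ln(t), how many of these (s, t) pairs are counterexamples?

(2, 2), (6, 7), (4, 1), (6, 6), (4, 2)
4

Testing each pair:
(2, 2): LHS = ln(4) ≈ 1.386, RHS = 2·ln(2) ≈ 1.386 → satisfies claim
(6, 7): LHS = ln(13) ≈ 2.565, RHS = ln(6) + ln(7) ≈ 3.738 → counterexample
(4, 1): LHS = ln(5) ≈ 1.609, RHS = ln(4) ≈ 1.386 → counterexample
(6, 6): LHS = ln(12) ≈ 2.485, RHS = 2·ln(6) ≈ 3.584 → counterexample
(4, 2): LHS = ln(6) ≈ 1.792, RHS = ln(2) + ln(4) ≈ 2.079 → counterexample

That makes 4 counterexamples.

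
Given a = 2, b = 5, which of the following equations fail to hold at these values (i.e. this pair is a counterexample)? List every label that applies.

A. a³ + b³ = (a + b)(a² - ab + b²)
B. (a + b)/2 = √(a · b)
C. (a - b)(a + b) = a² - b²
Evaluating each claim at the given values:
A. LHS = 133, RHS = 133 → holds here (LHS = RHS)
B. LHS = 7/2, RHS = √(10) ≈ 3.162 → fails here (LHS ≠ RHS)
C. LHS = -21, RHS = -21 → holds here (LHS = RHS)

Answer: B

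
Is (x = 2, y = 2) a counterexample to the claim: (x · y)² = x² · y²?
No

Substituting x = 2, y = 2:
LHS = (2 · 2)² = 16
RHS = 2² · 2² = 16

The sides agree, so this pair does not disprove the claim.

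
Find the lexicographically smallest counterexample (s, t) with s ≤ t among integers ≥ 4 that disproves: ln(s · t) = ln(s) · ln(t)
Substituting (4, 4) into the claim:
LHS = ln(4 · 4) = ln(16) ≈ 2.773
RHS = ln(4) · ln(4) = ln(4)² ≈ 1.922

Since LHS ≠ RHS, this pair disproves the claim, and no lexicographically smaller pair (s ≤ t, integers ≥ 4) does.

For instance (4, 10) is also a counterexample (LHS = ln(40) ≈ 3.689, RHS = ln(4)·ln(10) ≈ 3.192), but it's lexicographically larger.

Answer: (s, t) = (4, 4)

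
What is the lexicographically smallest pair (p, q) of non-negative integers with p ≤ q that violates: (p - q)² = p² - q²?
At (0, 0): both sides equal 0, so it holds there.

Substituting (0, 1) into the claim:
LHS = (0 - 1)² = 1
RHS = 0² - 1² = -1

Since LHS ≠ RHS, this pair disproves the claim, and no lexicographically smaller pair (p ≤ q, non-negative integers) does.

For instance (5, 7) is also a counterexample (LHS = 4, RHS = -24), but it's lexicographically larger.

Answer: (p, q) = (0, 1)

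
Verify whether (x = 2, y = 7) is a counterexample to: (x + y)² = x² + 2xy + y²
Substituting x = 2, y = 7:
LHS = (2 + 7)² = 81
RHS = 2² + 2·2·7 + 7² = 81

The sides agree, so this pair does not disprove the claim.

Answer: No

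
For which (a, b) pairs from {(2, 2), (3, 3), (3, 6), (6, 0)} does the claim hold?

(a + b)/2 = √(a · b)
(2, 2), (3, 3)

Testing each pair:
(2, 2): LHS = 2, RHS = 2 → holds
(3, 3): LHS = 3, RHS = 3 → holds
(3, 6): LHS = 9/2, RHS = 3·√(2) ≈ 4.243 → fails
(6, 0): LHS = 3, RHS = 0 → fails

2 of 4 pairs satisfy the claim.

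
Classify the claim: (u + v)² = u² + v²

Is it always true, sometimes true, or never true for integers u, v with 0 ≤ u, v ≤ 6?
Sometimes true

It holds at (u, v) = (5, 0) (both sides equal 25), but fails at (u, v) = (3, 3) (LHS = 36, RHS = 18).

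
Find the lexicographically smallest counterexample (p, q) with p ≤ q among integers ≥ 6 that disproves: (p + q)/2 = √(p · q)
(p, q) = (6, 7)

At (6, 6): both sides equal 6, so it holds there.

Substituting (6, 7) into the claim:
LHS = (6 + 7)/2 = 13/2
RHS = √(6 · 7) = √(42) ≈ 6.481

Since LHS ≠ RHS, this pair disproves the claim, and no lexicographically smaller pair (p ≤ q, integers ≥ 6) does.

For instance (9, 10) is also a counterexample (LHS = 19/2, RHS = 3·√(10) ≈ 9.487), but it's lexicographically larger.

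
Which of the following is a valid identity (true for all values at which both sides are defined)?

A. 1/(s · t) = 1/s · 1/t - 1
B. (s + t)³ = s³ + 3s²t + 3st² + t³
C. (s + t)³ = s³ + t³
A: fails at (1, 2) — LHS = 1/2, RHS = -1/2.
B: holds — e.g. at (3, 4), both sides equal 343.
C: fails at (4, 5) — LHS = 729, RHS = 189.

Answer: B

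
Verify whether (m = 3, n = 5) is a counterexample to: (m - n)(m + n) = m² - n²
Substituting m = 3, n = 5:
LHS = (3 - 5)(3 + 5) = -16
RHS = 3² - 5² = -16

The sides agree, so this pair does not disprove the claim.

Answer: No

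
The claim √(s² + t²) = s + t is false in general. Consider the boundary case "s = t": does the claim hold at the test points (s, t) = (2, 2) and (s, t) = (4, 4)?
At (2, 2): LHS = 2·√(2) ≈ 2.828 ≠ RHS = 4
At (4, 4): LHS = 4·√(2) ≈ 5.657 ≠ RHS = 8

Answer: No, fails at both test points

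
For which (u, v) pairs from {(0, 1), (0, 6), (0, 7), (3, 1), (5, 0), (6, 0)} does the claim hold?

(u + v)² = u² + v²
(0, 1), (0, 6), (0, 7), (5, 0), (6, 0)

Testing each pair:
(0, 1): LHS = 1, RHS = 1 → holds
(0, 6): LHS = 36, RHS = 36 → holds
(0, 7): LHS = 49, RHS = 49 → holds
(3, 1): LHS = 16, RHS = 10 → fails
(5, 0): LHS = 25, RHS = 25 → holds
(6, 0): LHS = 36, RHS = 36 → holds

5 of 6 pairs satisfy the claim.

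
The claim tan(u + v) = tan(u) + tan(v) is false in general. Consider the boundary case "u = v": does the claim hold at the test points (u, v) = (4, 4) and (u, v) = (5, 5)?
No, fails at both test points

At (4, 4): LHS = tan(8) ≈ -6.8 ≠ RHS = 2·tan(4) ≈ 2.316
At (5, 5): LHS = tan(10) ≈ 0.6484 ≠ RHS = 2·tan(5) ≈ -6.761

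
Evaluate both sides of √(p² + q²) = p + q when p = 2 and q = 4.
LHS = √(2² + 4²) = 2·√(5) ≈ 4.472
RHS = 2 + 4 = 6

LHS ≠ RHS (they differ by about 1.528), so the equation does not hold here.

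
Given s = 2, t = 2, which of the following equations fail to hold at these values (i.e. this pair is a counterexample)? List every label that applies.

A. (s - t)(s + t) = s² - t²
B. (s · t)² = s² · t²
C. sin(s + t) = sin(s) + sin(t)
Evaluating each claim at the given values:
A. LHS = 0, RHS = 0 → holds here (LHS = RHS)
B. LHS = 16, RHS = 16 → holds here (LHS = RHS)
C. LHS = sin(4) ≈ -0.7568, RHS = 2·sin(2) ≈ 1.819 → fails here (LHS ≠ RHS)

Answer: C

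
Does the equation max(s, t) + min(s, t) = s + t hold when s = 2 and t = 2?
Holds

Substituting s = 2, t = 2:

LHS = max(2, 2) + min(2, 2) = 4
RHS = 2 + 2 = 4

LHS = RHS, so the equation holds at this point.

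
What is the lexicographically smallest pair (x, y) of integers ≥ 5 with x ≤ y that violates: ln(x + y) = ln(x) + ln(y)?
Substituting (5, 5) into the claim:
LHS = ln(5 + 5) = ln(10) ≈ 2.303
RHS = ln(5) + ln(5) = 2·ln(5) ≈ 3.219

Since LHS ≠ RHS, this pair disproves the claim, and no lexicographically smaller pair (x ≤ y, integers ≥ 5) does.

For instance (6, 10) is also a counterexample (LHS = ln(16) ≈ 2.773, RHS = ln(6) + ln(10) ≈ 4.094), but it's lexicographically larger.

Answer: (x, y) = (5, 5)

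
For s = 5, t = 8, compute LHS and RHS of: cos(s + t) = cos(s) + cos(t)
LHS = cos(5 + 8) = cos(13) ≈ 0.9074
RHS = cos(5) + cos(8) ≈ 0.1382

LHS ≠ RHS (they differ by about 0.7693), so the equation does not hold here.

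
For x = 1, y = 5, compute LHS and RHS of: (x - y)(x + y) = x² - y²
LHS = (1 - 5)(1 + 5) = -24
RHS = 1² - 5² = -24

LHS = RHS: the two sides agree.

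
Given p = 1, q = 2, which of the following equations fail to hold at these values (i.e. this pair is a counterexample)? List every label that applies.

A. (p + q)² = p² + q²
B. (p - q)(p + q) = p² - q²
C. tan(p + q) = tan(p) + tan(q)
A, C

Evaluating each claim at the given values:
A. LHS = 9, RHS = 5 → fails here (LHS ≠ RHS)
B. LHS = -3, RHS = -3 → holds here (LHS = RHS)
C. LHS = tan(3) ≈ -0.1425, RHS = tan(2) + tan(1) ≈ -0.6276 → fails here (LHS ≠ RHS)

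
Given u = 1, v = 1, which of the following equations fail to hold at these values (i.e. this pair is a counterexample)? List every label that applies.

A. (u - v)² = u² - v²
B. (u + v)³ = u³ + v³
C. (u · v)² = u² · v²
B

Evaluating each claim at the given values:
A. LHS = 0, RHS = 0 → holds here (LHS = RHS)
B. LHS = 8, RHS = 2 → fails here (LHS ≠ RHS)
C. LHS = 1, RHS = 1 → holds here (LHS = RHS)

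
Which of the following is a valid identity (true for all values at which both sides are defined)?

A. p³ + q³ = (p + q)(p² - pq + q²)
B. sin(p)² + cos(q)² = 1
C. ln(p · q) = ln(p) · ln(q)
A: holds — e.g. at (3, 5), both sides equal 152.
B: fails at (0, 1) — LHS = cos(1)² ≈ 0.2919, RHS = 1.
C: fails at (2, 5) — LHS = ln(10) ≈ 2.303, RHS = ln(2)·ln(5) ≈ 1.116.

Answer: A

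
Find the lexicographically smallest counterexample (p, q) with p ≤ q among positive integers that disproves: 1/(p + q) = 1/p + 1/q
Substituting (1, 1) into the claim:
LHS = 1/(1 + 1) = 1/2
RHS = 1/1 + 1/1 = 2

Since LHS ≠ RHS, this pair disproves the claim, and no lexicographically smaller pair (p ≤ q, positive integers) does.

For instance (8, 8) is also a counterexample (LHS = 1/16, RHS = 1/4), but it's lexicographically larger.

Answer: (p, q) = (1, 1)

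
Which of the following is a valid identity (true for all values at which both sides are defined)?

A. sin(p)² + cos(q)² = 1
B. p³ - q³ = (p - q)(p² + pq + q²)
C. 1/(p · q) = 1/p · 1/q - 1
B

A: fails at (2, 4) — LHS = cos(4)² + sin(2)² ≈ 1.254, RHS = 1.
B: holds — e.g. at (1, 3), both sides equal -26.
C: fails at (1, 5) — LHS = 1/5, RHS = -4/5.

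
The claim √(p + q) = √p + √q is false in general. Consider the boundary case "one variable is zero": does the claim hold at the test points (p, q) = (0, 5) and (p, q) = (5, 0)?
At (0, 5): LHS = √(5) ≈ 2.236, RHS = √(5) ≈ 2.236 → equal
At (5, 0): LHS = √(5) ≈ 2.236, RHS = √(5) ≈ 2.236 → equal

So the claim does hold at both of these boundary points, even though it is not an identity.

Answer: Yes, holds at both test points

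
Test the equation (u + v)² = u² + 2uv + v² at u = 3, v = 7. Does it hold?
Substituting u = 3, v = 7:

LHS = (3 + 7)² = 100
RHS = 3² + 2·3·7 + 7² = 100

LHS = RHS, so the equation holds at this point.

Answer: Holds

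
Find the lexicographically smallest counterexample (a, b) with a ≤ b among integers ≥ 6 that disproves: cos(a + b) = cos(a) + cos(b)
Substituting (6, 6) into the claim:
LHS = cos(6 + 6) = cos(12) ≈ 0.8439
RHS = cos(6) + cos(6) = 2·cos(6) ≈ 1.92

Since LHS ≠ RHS, this pair disproves the claim, and no lexicographically smaller pair (a ≤ b, integers ≥ 6) does.

For instance (6, 8) is also a counterexample (LHS = cos(14) ≈ 0.1367, RHS = cos(8) + cos(6) ≈ 0.8147), but it's lexicographically larger.

Answer: (a, b) = (6, 6)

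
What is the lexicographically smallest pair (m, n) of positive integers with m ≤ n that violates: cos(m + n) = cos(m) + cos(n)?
Substituting (1, 1) into the claim:
LHS = cos(1 + 1) = cos(2) ≈ -0.4161
RHS = cos(1) + cos(1) = 2·cos(1) ≈ 1.081

Since LHS ≠ RHS, this pair disproves the claim, and no lexicographically smaller pair (m ≤ n, positive integers) does.

For instance (3, 7) is also a counterexample (LHS = cos(10) ≈ -0.8391, RHS = cos(3) + cos(7) ≈ -0.2361), but it's lexicographically larger.

Answer: (m, n) = (1, 1)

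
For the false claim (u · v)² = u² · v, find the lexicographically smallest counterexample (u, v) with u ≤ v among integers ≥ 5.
Substituting (5, 5) into the claim:
LHS = (5 · 5)² = 625
RHS = 5² · 5 = 125

Since LHS ≠ RHS, this pair disproves the claim, and no lexicographically smaller pair (u ≤ v, integers ≥ 5) does.

For instance (5, 11) is also a counterexample (LHS = 3025, RHS = 275), but it's lexicographically larger.

Answer: (u, v) = (5, 5)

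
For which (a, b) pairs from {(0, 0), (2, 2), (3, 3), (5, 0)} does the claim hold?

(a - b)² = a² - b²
Testing each pair:
(0, 0): LHS = 0, RHS = 0 → holds
(2, 2): LHS = 0, RHS = 0 → holds
(3, 3): LHS = 0, RHS = 0 → holds
(5, 0): LHS = 25, RHS = 25 → holds

Every pair satisfies the claim.

Answer: All pairs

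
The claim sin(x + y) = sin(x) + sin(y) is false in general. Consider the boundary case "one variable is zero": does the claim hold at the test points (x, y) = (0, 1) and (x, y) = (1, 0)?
At (0, 1): LHS = sin(1) ≈ 0.8415, RHS = sin(1) ≈ 0.8415 → equal
At (1, 0): LHS = sin(1) ≈ 0.8415, RHS = sin(1) ≈ 0.8415 → equal

So the claim does hold at both of these boundary points, even though it is not an identity.

Answer: Yes, holds at both test points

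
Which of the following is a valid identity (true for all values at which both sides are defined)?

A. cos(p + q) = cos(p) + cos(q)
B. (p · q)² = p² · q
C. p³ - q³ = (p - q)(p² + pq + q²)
C

A: fails at (5, 8) — LHS = cos(13) ≈ 0.9074, RHS = cos(8) + cos(5) ≈ 0.1382.
B: fails at (4, 5) — LHS = 400, RHS = 80.
C: holds — e.g. at (1, 2), both sides equal -7.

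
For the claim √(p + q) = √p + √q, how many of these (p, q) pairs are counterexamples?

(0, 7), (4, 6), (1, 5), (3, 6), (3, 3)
Testing each pair:
(0, 7): LHS = √(7) ≈ 2.646, RHS = √(7) ≈ 2.646 → satisfies claim
(4, 6): LHS = √(10) ≈ 3.162, RHS = 2 + √(6) ≈ 4.449 → counterexample
(1, 5): LHS = √(6) ≈ 2.449, RHS = 1 + √(5) ≈ 3.236 → counterexample
(3, 6): LHS = 3, RHS = √(3) + √(6) ≈ 4.182 → counterexample
(3, 3): LHS = √(6) ≈ 2.449, RHS = 2·√(3) ≈ 3.464 → counterexample

That makes 4 counterexamples.

Answer: 4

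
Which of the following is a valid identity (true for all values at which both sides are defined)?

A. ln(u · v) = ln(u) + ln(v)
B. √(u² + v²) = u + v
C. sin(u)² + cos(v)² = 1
A: holds — e.g. at (4, 5), both sides equal ln(20) ≈ 2.996.
B: fails at (2, 7) — LHS = √(53) ≈ 7.28, RHS = 9.
C: fails at (2, 7) — LHS = cos(7)² + sin(2)² ≈ 1.395, RHS = 1.

Answer: A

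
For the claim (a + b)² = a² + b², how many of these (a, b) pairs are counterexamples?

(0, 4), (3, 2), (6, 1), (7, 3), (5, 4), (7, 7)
5

Testing each pair:
(0, 4): LHS = 16, RHS = 16 → satisfies claim
(3, 2): LHS = 25, RHS = 13 → counterexample
(6, 1): LHS = 49, RHS = 37 → counterexample
(7, 3): LHS = 100, RHS = 58 → counterexample
(5, 4): LHS = 81, RHS = 41 → counterexample
(7, 7): LHS = 196, RHS = 98 → counterexample

That makes 5 counterexamples.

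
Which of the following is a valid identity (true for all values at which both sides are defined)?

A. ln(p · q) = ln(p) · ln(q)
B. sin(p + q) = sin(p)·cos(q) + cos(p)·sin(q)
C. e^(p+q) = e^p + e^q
A: fails at (2, 4) — LHS = ln(8) ≈ 2.079, RHS = ln(2)·ln(4) ≈ 0.9609.
B: holds — e.g. at (1, 4), both sides equal sin(5) ≈ -0.9589.
C: fails at (1, 2) — LHS = e^3 ≈ 20.09, RHS = e + e^2 ≈ 10.11.

Answer: B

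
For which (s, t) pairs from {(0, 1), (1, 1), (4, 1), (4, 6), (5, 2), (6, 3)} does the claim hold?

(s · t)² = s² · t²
Testing each pair:
(0, 1): LHS = 0, RHS = 0 → holds
(1, 1): LHS = 1, RHS = 1 → holds
(4, 1): LHS = 16, RHS = 16 → holds
(4, 6): LHS = 576, RHS = 576 → holds
(5, 2): LHS = 100, RHS = 100 → holds
(6, 3): LHS = 324, RHS = 324 → holds

Every pair satisfies the claim.

Answer: All pairs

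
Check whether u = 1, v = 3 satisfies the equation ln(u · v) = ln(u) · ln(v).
Fails

Substituting u = 1, v = 3:

LHS = ln(1 · 3) = ln(3) ≈ 1.099
RHS = ln(1) · ln(3) = 0

LHS ≠ RHS, so the equation does not hold at this point.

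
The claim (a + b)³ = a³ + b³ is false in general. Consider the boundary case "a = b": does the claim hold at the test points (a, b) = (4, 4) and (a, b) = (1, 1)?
No, fails at both test points

At (4, 4): LHS = 512 ≠ RHS = 128
At (1, 1): LHS = 8 ≠ RHS = 2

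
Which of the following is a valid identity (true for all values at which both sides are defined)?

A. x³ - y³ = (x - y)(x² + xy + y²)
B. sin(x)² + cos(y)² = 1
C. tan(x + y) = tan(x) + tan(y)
A: holds — e.g. at (1, 5), both sides equal -124.
B: fails at (0, 1) — LHS = cos(1)² ≈ 0.2919, RHS = 1.
C: fails at (3, 3) — LHS = tan(6) ≈ -0.291, RHS = 2·tan(3) ≈ -0.2851.

Answer: A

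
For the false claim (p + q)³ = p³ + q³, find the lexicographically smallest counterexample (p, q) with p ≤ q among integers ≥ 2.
(p, q) = (2, 2)

Substituting (2, 2) into the claim:
LHS = (2 + 2)³ = 64
RHS = 2³ + 2³ = 16

Since LHS ≠ RHS, this pair disproves the claim, and no lexicographically smaller pair (p ≤ q, integers ≥ 2) does.

For instance (2, 7) is also a counterexample (LHS = 729, RHS = 351), but it's lexicographically larger.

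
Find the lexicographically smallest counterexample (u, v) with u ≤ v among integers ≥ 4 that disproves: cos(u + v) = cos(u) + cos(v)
(u, v) = (4, 4)

Substituting (4, 4) into the claim:
LHS = cos(4 + 4) = cos(8) ≈ -0.1455
RHS = cos(4) + cos(4) = 2·cos(4) ≈ -1.307

Since LHS ≠ RHS, this pair disproves the claim, and no lexicographically smaller pair (u ≤ v, integers ≥ 4) does.

For instance (4, 10) is also a counterexample (LHS = cos(14) ≈ 0.1367, RHS = cos(10) + cos(4) ≈ -1.493), but it's lexicographically larger.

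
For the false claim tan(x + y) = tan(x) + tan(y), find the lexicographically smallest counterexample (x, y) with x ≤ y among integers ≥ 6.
(x, y) = (6, 6)

Substituting (6, 6) into the claim:
LHS = tan(6 + 6) = tan(12) ≈ -0.6359
RHS = tan(6) + tan(6) = 2·tan(6) ≈ -0.582

Since LHS ≠ RHS, this pair disproves the claim, and no lexicographically smaller pair (x ≤ y, integers ≥ 6) does.

For instance (9, 13) is also a counterexample (LHS = tan(22) ≈ 0.008852, RHS = tan(9) + tan(13) ≈ 0.01071), but it's lexicographically larger.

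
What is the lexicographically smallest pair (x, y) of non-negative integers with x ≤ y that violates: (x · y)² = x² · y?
(x, y) = (1, 2)

At (0, 0): both sides equal 0, so it holds there.
At (0, 2): both sides equal 0, so it holds there.

Substituting (1, 2) into the claim:
LHS = (1 · 2)² = 4
RHS = 1² · 2 = 2

Since LHS ≠ RHS, this pair disproves the claim, and no lexicographically smaller pair (x ≤ y, non-negative integers) does.

For instance (1, 5) is also a counterexample (LHS = 25, RHS = 5), but it's lexicographically larger.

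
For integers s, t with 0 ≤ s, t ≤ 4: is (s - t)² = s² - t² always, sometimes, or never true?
Sometimes true

It holds at (s, t) = (0, 0) (both sides equal 0), but fails at (s, t) = (4, 1) (LHS = 9, RHS = 15).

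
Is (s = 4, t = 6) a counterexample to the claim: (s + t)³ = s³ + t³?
Yes

Substituting s = 4, t = 6:
LHS = (4 + 6)³ = 1000
RHS = 4³ + 6³ = 280

Since LHS ≠ RHS, this pair disproves the claim.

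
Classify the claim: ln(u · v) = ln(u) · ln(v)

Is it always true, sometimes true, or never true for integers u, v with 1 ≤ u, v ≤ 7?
It holds at (u, v) = (1, 1) (both sides equal 0), but fails at (u, v) = (7, 3) (LHS = ln(21) ≈ 3.045, RHS = ln(3)·ln(7) ≈ 2.138).

Answer: Sometimes true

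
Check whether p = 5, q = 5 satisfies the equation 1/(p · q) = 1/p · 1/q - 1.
Substituting p = 5, q = 5:

LHS = 1/(5 · 5) = 1/25
RHS = 1/5 · 1/5 - 1 = -24/25

LHS ≠ RHS, so the equation does not hold at this point.

Answer: Fails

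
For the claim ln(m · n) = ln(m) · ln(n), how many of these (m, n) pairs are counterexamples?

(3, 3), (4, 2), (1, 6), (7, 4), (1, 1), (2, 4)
Testing each pair:
(3, 3): LHS = ln(9) ≈ 2.197, RHS = ln(3)² ≈ 1.207 → counterexample
(4, 2): LHS = ln(8) ≈ 2.079, RHS = ln(2)·ln(4) ≈ 0.9609 → counterexample
(1, 6): LHS = ln(6) ≈ 1.792, RHS = 0 → counterexample
(7, 4): LHS = ln(28) ≈ 3.332, RHS = ln(4)·ln(7) ≈ 2.698 → counterexample
(1, 1): LHS = 0, RHS = 0 → satisfies claim
(2, 4): LHS = ln(8) ≈ 2.079, RHS = ln(2)·ln(4) ≈ 0.9609 → counterexample

That makes 5 counterexamples.

Answer: 5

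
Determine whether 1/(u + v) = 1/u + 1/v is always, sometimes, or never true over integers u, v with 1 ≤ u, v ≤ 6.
Never true

The claim fails for every pair in the range. For instance at (u, v) = (1, 4): LHS = 1/5, RHS = 5/4.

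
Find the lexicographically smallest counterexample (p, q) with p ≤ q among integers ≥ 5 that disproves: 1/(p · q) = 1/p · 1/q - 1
Substituting (5, 5) into the claim:
LHS = 1/(5 · 5) = 1/25
RHS = 1/5 · 1/5 - 1 = -24/25

Since LHS ≠ RHS, this pair disproves the claim, and no lexicographically smaller pair (p ≤ q, integers ≥ 5) does.

For instance (7, 8) is also a counterexample (LHS = 1/56, RHS = -55/56), but it's lexicographically larger.

Answer: (p, q) = (5, 5)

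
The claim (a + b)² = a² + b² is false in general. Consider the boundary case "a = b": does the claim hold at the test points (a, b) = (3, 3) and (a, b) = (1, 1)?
At (3, 3): LHS = 36 ≠ RHS = 18
At (1, 1): LHS = 4 ≠ RHS = 2

Answer: No, fails at both test points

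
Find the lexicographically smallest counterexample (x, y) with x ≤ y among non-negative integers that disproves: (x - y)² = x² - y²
At (0, 0): both sides equal 0, so it holds there.

Substituting (0, 1) into the claim:
LHS = (0 - 1)² = 1
RHS = 0² - 1² = -1

Since LHS ≠ RHS, this pair disproves the claim, and no lexicographically smaller pair (x ≤ y, non-negative integers) does.

For instance (6, 7) is also a counterexample (LHS = 1, RHS = -13), but it's lexicographically larger.

Answer: (x, y) = (0, 1)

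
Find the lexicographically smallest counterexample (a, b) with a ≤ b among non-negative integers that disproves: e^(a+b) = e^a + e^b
Substituting (0, 0) into the claim:
LHS = e^(0+0) = 1
RHS = e^0 + e^0 = 2

Since LHS ≠ RHS, this pair disproves the claim, and no lexicographically smaller pair (a ≤ b, non-negative integers) does.

For instance (3, 6) is also a counterexample (LHS = e^9 ≈ 8103, RHS = e^3 + e^6 ≈ 423.5), but it's lexicographically larger.

Answer: (a, b) = (0, 0)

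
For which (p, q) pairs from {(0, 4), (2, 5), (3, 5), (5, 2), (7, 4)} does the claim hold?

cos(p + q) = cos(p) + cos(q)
Testing each pair:
(0, 4): LHS = cos(4) ≈ -0.6536, RHS = cos(4) + 1 ≈ 0.3464 → fails
(2, 5): LHS = cos(7) ≈ 0.7539, RHS = cos(2) + cos(5) ≈ -0.1325 → fails
(3, 5): LHS = cos(8) ≈ -0.1455, RHS = cos(3) + cos(5) ≈ -0.7063 → fails
(5, 2): LHS = cos(7) ≈ 0.7539, RHS = cos(2) + cos(5) ≈ -0.1325 → fails
(7, 4): LHS = cos(11) ≈ 0.004426, RHS = cos(4) + cos(7) ≈ 0.1003 → fails

No pair satisfies the claim.

Answer: None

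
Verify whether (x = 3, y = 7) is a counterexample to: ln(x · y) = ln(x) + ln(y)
No

Substituting x = 3, y = 7:
LHS = ln(3 · 7) = ln(21) ≈ 3.045
RHS = ln(3) + ln(7) ≈ 3.045

The sides agree, so this pair does not disprove the claim.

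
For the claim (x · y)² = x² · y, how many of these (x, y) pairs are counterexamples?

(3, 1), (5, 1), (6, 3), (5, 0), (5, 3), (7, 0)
Testing each pair:
(3, 1): LHS = 9, RHS = 9 → satisfies claim
(5, 1): LHS = 25, RHS = 25 → satisfies claim
(6, 3): LHS = 324, RHS = 108 → counterexample
(5, 0): LHS = 0, RHS = 0 → satisfies claim
(5, 3): LHS = 225, RHS = 75 → counterexample
(7, 0): LHS = 0, RHS = 0 → satisfies claim

That makes 2 counterexamples.

Answer: 2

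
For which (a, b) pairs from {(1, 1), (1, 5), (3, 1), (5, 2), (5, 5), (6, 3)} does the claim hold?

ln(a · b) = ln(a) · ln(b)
(1, 1)

Testing each pair:
(1, 1): LHS = 0, RHS = 0 → holds
(1, 5): LHS = ln(5) ≈ 1.609, RHS = 0 → fails
(3, 1): LHS = ln(3) ≈ 1.099, RHS = 0 → fails
(5, 2): LHS = ln(10) ≈ 2.303, RHS = ln(2)·ln(5) ≈ 1.116 → fails
(5, 5): LHS = ln(25) ≈ 3.219, RHS = ln(5)² ≈ 2.59 → fails
(6, 3): LHS = ln(18) ≈ 2.89, RHS = ln(3)·ln(6) ≈ 1.968 → fails

1 of 6 pairs satisfies the claim.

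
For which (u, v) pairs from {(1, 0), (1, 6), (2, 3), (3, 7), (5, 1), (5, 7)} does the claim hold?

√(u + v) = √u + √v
(1, 0)

Testing each pair:
(1, 0): LHS = 1, RHS = 1 → holds
(1, 6): LHS = √(7) ≈ 2.646, RHS = 1 + √(6) ≈ 3.449 → fails
(2, 3): LHS = √(5) ≈ 2.236, RHS = √(2) + √(3) ≈ 3.146 → fails
(3, 7): LHS = √(10) ≈ 3.162, RHS = √(3) + √(7) ≈ 4.378 → fails
(5, 1): LHS = √(6) ≈ 2.449, RHS = 1 + √(5) ≈ 3.236 → fails
(5, 7): LHS = 2·√(3) ≈ 3.464, RHS = √(5) + √(7) ≈ 4.882 → fails

1 of 6 pairs satisfies the claim.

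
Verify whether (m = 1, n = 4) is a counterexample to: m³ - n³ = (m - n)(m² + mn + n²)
No

Substituting m = 1, n = 4:
LHS = 1³ - 4³ = -63
RHS = (1 - 4)(1² + 1·4 + 4²) = -63

The sides agree, so this pair does not disprove the claim.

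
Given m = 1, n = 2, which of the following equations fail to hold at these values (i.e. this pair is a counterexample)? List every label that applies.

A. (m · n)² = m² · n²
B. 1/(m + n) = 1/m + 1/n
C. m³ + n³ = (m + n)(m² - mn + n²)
Evaluating each claim at the given values:
A. LHS = 4, RHS = 4 → holds here (LHS = RHS)
B. LHS = 1/3, RHS = 3/2 → fails here (LHS ≠ RHS)
C. LHS = 9, RHS = 9 → holds here (LHS = RHS)

Answer: B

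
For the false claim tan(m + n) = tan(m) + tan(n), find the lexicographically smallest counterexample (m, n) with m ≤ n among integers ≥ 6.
(m, n) = (6, 6)

Substituting (6, 6) into the claim:
LHS = tan(6 + 6) = tan(12) ≈ -0.6359
RHS = tan(6) + tan(6) = 2·tan(6) ≈ -0.582

Since LHS ≠ RHS, this pair disproves the claim, and no lexicographically smaller pair (m ≤ n, integers ≥ 6) does.

For instance (7, 10) is also a counterexample (LHS = tan(17) ≈ 3.494, RHS = tan(10) + tan(7) ≈ 1.52), but it's lexicographically larger.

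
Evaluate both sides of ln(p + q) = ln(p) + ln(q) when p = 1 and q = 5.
LHS = ln(1 + 5) = ln(6) ≈ 1.792
RHS = ln(1) + ln(5) = ln(5) ≈ 1.609

LHS ≠ RHS (they differ by about 0.1823), so the equation does not hold here.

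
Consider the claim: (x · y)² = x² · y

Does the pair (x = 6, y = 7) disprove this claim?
Yes

Substituting x = 6, y = 7:
LHS = (6 · 7)² = 1764
RHS = 6² · 7 = 252

Since LHS ≠ RHS, this pair disproves the claim.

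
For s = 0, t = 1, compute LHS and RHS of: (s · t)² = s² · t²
LHS = (0 · 1)² = 0
RHS = 0² · 1² = 0

LHS = RHS: the two sides agree.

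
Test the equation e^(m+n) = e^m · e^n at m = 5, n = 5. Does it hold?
Substituting m = 5, n = 5:

LHS = e^(5+5) = e^10 ≈ 22026.5
RHS = e^5 · e^5 = e^10 ≈ 22026.5

LHS = RHS, so the equation holds at this point.

Answer: Holds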